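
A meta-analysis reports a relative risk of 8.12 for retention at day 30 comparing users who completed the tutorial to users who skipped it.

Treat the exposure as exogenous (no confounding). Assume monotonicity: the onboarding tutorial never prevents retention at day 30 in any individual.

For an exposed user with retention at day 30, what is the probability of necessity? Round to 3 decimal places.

PN ≈ 0.877

Under exogeneity and monotonicity, PN = (RR − 1) / RR = 1 − 1/RR.
PN = (8.12 − 1) / 8.12 = 7.12 / 8.12 ≈ 0.8768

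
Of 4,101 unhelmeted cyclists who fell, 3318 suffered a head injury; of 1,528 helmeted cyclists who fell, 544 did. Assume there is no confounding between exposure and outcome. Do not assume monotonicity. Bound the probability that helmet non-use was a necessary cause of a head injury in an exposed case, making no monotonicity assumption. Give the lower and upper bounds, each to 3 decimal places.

p₁ = P(outcome | exposed) = 3318/4101 = 0.80907
p₀ = P(outcome | unexposed) = 544/1528 = 0.35602
Under exogeneity alone the bounds on PN are max{0,(p₁−p₀)/p₁} ≤ PN ≤ min{1,(1−p₀)/p₁}.
  lower = (p₁ − p₀)/p₁ = 0.45305 / 0.80907 ≈ 0.5600
  upper = min{1, (1 − p₀)/p₁} = 0.64398 / 0.80907 ≈ 0.7959

0.560 ≤ PN ≤ 0.796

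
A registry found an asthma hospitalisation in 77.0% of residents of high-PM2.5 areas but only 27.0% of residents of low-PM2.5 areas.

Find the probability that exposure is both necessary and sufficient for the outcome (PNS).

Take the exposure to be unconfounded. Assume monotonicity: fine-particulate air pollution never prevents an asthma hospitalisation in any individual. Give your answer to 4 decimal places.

p₁ = 0.77, p₀ = 0.27.
Under exogeneity and monotonicity, PNS = p₁ − p₀.
PNS = 0.77 − 0.27 = 0.5

PNS ≈ 0.5000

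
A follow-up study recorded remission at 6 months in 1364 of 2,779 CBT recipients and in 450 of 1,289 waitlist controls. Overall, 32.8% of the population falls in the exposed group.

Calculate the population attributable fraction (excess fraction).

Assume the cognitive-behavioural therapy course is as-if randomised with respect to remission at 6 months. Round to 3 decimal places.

p₁ = P(outcome | exposed) = 1364/2779 = 0.49082
p₀ = P(outcome | unexposed) = 450/1289 = 0.34911
Overall risk P(Y=1) = π·p₁ + (1−π)·p₀ = 0.328×0.49082 + 0.672×0.34911 = 0.39559.
Under exogeneity, PAF = [P(Y=1) − p₀] / P(Y=1).
PAF = (0.39559 − 0.34911) / 0.39559 ≈ 0.1175

PAF ≈ 0.118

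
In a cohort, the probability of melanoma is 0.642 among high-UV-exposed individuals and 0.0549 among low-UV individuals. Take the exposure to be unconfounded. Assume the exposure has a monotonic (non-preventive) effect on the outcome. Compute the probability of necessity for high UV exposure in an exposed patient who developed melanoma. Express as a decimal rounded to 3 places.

Let p₁ = 0.642, p₀ = 0.0549.
Under exogeneity and monotonicity, PN = (p₁ − p₀) / p₁.
PN = (0.642 − 0.0549) / 0.642 = 0.5871 / 0.642 ≈ 0.9145

PN ≈ 0.914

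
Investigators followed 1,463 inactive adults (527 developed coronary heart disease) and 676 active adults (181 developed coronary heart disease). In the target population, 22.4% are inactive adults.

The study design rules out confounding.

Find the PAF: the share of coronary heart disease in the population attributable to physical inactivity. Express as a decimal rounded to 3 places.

p₁ = P(outcome | exposed) = 527/1463 = 0.36022
p₀ = P(outcome | unexposed) = 181/676 = 0.26775
Overall risk P(Y=1) = π·p₁ + (1−π)·p₀ = 0.224×0.36022 + 0.776×0.26775 = 0.28846.
Under exogeneity, PAF = [P(Y=1) − p₀] / P(Y=1).
PAF = (0.28846 − 0.26775) / 0.28846 ≈ 0.0718

PAF ≈ 0.072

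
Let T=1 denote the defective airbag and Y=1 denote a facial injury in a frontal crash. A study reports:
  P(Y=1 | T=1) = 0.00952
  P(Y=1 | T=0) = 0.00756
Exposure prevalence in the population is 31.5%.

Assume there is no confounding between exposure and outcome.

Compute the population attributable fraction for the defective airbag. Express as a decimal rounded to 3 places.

Let p₁ = 0.00952, p₀ = 0.00756.
Overall risk P(Y=1) = π·p₁ + (1−π)·p₀ = 0.315×0.00952 + 0.685×0.00756 = 0.0081774.
Under exogeneity, PAF = [P(Y=1) − p₀] / P(Y=1).
PAF = (0.0081774 − 0.00756) / 0.0081774 ≈ 0.0755

PAF ≈ 0.076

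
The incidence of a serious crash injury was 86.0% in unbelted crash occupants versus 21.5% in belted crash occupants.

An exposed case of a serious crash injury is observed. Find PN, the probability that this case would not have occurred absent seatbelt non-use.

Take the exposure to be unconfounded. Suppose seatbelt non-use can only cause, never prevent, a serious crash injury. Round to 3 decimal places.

p₁ = 0.86, p₀ = 0.215.
Under exogeneity and monotonicity, PN = (p₁ − p₀) / p₁.
PN = (0.86 − 0.215) / 0.86 = 0.645 / 0.86 ≈ 0.7500

PN ≈ 0.750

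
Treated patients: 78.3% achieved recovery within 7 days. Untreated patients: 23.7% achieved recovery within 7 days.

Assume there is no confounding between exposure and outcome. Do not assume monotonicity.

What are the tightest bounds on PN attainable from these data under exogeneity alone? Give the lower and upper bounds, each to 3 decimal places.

p₁ = 0.783, p₀ = 0.237.
Under exogeneity alone the bounds on PN are max{0,(p₁−p₀)/p₁} ≤ PN ≤ min{1,(1−p₀)/p₁}.
  lower = (p₁ − p₀)/p₁ = 0.546 / 0.783 ≈ 0.6973
  upper = min{1, (1 − p₀)/p₁} = 0.763 / 0.783 ≈ 0.9745

0.697 ≤ PN ≤ 0.974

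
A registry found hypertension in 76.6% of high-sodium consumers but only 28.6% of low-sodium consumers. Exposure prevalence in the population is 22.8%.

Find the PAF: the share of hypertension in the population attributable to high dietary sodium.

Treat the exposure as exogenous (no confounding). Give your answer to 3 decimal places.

PAF ≈ 0.277

p₁ = 0.766, p₀ = 0.286.
Overall risk P(Y=1) = π·p₁ + (1−π)·p₀ = 0.228×0.766 + 0.772×0.286 = 0.39544.
Under exogeneity, PAF = [P(Y=1) − p₀] / P(Y=1).
PAF = (0.39544 − 0.286) / 0.39544 ≈ 0.2768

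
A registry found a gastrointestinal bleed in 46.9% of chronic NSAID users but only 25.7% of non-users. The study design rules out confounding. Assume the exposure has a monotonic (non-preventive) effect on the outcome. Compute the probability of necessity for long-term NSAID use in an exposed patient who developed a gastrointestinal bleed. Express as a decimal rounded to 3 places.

PN ≈ 0.452

p₁ = 0.469, p₀ = 0.257.
Under exogeneity and monotonicity, PN = (p₁ − p₀) / p₁.
PN = (0.469 − 0.257) / 0.469 = 0.212 / 0.469 ≈ 0.4520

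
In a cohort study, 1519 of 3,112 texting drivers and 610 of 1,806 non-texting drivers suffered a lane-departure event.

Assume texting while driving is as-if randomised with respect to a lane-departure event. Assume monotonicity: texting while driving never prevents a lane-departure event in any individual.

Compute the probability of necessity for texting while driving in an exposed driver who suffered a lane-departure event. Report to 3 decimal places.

p₁ = P(outcome | exposed) = 1519/3112 = 0.48811
p₀ = P(outcome | unexposed) = 610/1806 = 0.33776
Under exogeneity and monotonicity, PN = (p₁ − p₀) / p₁.
PN = (0.48811 − 0.33776) / 0.48811 = 0.15035 / 0.48811 ≈ 0.3080

PN ≈ 0.308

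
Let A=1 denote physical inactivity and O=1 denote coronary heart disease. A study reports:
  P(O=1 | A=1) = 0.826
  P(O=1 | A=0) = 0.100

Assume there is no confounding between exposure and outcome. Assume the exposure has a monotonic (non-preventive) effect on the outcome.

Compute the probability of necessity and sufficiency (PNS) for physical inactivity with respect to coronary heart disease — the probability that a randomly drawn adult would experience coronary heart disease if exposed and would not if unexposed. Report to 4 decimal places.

Let p₁ = 0.826, p₀ = 0.1.
Under exogeneity and monotonicity, PNS = p₁ − p₀.
PNS = 0.826 − 0.1 = 0.726

PNS ≈ 0.7260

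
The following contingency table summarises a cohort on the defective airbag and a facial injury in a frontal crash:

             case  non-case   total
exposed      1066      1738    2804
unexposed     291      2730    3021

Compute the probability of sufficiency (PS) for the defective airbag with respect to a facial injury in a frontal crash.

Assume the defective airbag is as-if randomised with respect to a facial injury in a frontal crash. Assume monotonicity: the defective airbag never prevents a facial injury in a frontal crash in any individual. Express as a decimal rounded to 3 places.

p₁ = P(outcome | exposed) = 1066/2804 = 0.38017
p₀ = P(outcome | unexposed) = 291/3021 = 0.096326
Under exogeneity and monotonicity, PS = (p₁ − p₀) / (1 − p₀).
PS = (0.38017 − 0.096326) / (1 − 0.096326) = 0.28385 / 0.90367 ≈ 0.3141

PS ≈ 0.314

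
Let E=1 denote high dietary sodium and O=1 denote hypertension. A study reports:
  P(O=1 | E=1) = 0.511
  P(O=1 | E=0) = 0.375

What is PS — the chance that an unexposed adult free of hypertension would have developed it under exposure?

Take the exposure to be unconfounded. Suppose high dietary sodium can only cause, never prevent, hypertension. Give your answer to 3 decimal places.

Let p₁ = 0.511, p₀ = 0.375.
Under exogeneity and monotonicity, PS = (p₁ − p₀) / (1 − p₀).
PS = (0.511 − 0.375) / (1 − 0.375) = 0.136 / 0.625 ≈ 0.2176

PS ≈ 0.218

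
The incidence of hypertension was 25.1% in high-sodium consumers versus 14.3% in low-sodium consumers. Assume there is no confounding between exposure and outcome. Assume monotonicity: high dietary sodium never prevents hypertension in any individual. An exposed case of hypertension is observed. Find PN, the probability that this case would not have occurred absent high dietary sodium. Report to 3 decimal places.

p₁ = 0.251, p₀ = 0.143.
Under exogeneity and monotonicity, PN = (p₁ − p₀) / p₁.
PN = (0.251 − 0.143) / 0.251 = 0.108 / 0.251 ≈ 0.4303

PN ≈ 0.430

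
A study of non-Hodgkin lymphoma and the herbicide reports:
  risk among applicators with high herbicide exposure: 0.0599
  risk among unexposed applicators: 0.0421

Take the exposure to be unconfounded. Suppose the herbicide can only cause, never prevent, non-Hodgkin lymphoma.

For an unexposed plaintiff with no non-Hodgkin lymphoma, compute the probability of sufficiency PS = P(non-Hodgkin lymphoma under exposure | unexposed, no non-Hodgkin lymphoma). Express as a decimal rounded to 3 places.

PS ≈ 0.019

Let p₁ = 0.0599, p₀ = 0.0421.
Under exogeneity and monotonicity, PS = (p₁ − p₀) / (1 − p₀).
PS = (0.0599 − 0.0421) / (1 − 0.0421) = 0.0178 / 0.9579 ≈ 0.0186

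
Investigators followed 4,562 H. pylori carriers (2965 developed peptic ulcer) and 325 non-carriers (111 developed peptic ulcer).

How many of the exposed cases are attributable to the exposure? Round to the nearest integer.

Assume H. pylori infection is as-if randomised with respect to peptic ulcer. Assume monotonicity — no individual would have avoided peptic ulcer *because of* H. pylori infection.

p₁ = P(outcome | exposed) = 2965/4562 = 0.64993
p₀ = P(outcome | unexposed) = 111/325 = 0.34154
PN = (p₁ − p₀)/p₁ = (0.64993 − 0.34154) / 0.64993 ≈ 0.47450.
Attributable cases ≈ PN × (exposed cases) = 0.47450 × 2965 ≈ 1406.90.

about 1407 cases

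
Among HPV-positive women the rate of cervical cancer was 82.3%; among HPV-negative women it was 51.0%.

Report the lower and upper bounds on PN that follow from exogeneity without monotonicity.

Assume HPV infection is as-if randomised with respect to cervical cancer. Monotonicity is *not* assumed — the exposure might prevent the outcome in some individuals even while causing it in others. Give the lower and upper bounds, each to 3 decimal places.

p₁ = 0.823, p₀ = 0.51.
Under exogeneity alone the bounds on PN are max{0,(p₁−p₀)/p₁} ≤ PN ≤ min{1,(1−p₀)/p₁}.
  lower = (p₁ − p₀)/p₁ = 0.313 / 0.823 ≈ 0.3803
  upper = min{1, (1 − p₀)/p₁} = 0.49 / 0.823 ≈ 0.5954

0.380 ≤ PN ≤ 0.595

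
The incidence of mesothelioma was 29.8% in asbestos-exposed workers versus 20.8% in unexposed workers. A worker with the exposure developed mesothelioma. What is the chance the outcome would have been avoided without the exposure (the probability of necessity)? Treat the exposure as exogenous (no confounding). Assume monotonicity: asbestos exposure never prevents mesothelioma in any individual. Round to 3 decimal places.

PN ≈ 0.302

p₁ = 0.298, p₀ = 0.208.
Under exogeneity and monotonicity, PN = (p₁ − p₀) / p₁.
PN = (0.298 − 0.208) / 0.298 = 0.09 / 0.298 ≈ 0.3020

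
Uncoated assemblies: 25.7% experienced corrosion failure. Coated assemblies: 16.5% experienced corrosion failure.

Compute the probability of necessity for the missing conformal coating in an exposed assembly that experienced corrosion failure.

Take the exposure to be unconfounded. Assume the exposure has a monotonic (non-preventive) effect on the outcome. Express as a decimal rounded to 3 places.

p₁ = 0.257, p₀ = 0.165.
Under exogeneity and monotonicity, PN = (p₁ − p₀) / p₁.
PN = (0.257 − 0.165) / 0.257 = 0.092 / 0.257 ≈ 0.3580

PN ≈ 0.358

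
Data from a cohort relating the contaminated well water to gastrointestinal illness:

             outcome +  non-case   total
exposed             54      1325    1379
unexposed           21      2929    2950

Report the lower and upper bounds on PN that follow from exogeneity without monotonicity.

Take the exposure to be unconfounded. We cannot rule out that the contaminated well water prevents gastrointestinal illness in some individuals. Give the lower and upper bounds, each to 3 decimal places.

0.818 ≤ PN ≤ 1.000

p₁ = P(outcome | exposed) = 54/1379 = 0.039159
p₀ = P(outcome | unexposed) = 21/2950 = 0.0071186
Under exogeneity alone the bounds on PN are max{0,(p₁−p₀)/p₁} ≤ PN ≤ min{1,(1−p₀)/p₁}.
  lower = (p₁ − p₀)/p₁ = 0.03204 / 0.039159 ≈ 0.8182
  upper = min{1, (1 − p₀)/p₁} = 0.99288 / 0.039159 ≈ 25.3552 → capped at 1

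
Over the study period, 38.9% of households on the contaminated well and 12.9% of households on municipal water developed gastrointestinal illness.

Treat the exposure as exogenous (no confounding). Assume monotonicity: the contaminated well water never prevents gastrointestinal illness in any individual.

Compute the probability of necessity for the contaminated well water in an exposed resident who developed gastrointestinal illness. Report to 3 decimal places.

PN ≈ 0.668

p₁ = 0.389, p₀ = 0.129.
Under exogeneity and monotonicity, PN = (p₁ − p₀) / p₁.
PN = (0.389 − 0.129) / 0.389 = 0.26 / 0.389 ≈ 0.6684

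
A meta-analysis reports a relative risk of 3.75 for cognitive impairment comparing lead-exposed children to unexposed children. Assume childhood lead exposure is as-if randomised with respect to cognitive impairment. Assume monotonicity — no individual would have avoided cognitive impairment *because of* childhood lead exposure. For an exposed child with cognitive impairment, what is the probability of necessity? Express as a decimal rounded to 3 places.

Under exogeneity and monotonicity, PN = (RR − 1) / RR = 1 − 1/RR.
PN = (3.75 − 1) / 3.75 = 2.75 / 3.75 ≈ 0.7333

PN ≈ 0.733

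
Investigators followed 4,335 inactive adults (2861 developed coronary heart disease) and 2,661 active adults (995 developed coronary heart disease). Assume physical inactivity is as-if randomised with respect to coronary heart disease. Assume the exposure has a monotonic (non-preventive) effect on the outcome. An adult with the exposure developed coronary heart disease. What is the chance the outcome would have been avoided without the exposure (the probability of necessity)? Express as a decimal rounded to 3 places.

p₁ = P(outcome | exposed) = 2861/4335 = 0.65998
p₀ = P(outcome | unexposed) = 995/2661 = 0.37392
Under exogeneity and monotonicity, PN = (p₁ − p₀) / p₁.
PN = (0.65998 − 0.37392) / 0.65998 = 0.28606 / 0.65998 ≈ 0.4334

PN ≈ 0.433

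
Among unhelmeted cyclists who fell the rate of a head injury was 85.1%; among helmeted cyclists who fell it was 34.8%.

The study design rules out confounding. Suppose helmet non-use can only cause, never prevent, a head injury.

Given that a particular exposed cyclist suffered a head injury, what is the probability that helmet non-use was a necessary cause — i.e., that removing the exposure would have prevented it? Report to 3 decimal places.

PN ≈ 0.591

p₁ = 0.851, p₀ = 0.348.
Under exogeneity and monotonicity, PN = (p₁ − p₀) / p₁.
PN = (0.851 − 0.348) / 0.851 = 0.503 / 0.851 ≈ 0.5911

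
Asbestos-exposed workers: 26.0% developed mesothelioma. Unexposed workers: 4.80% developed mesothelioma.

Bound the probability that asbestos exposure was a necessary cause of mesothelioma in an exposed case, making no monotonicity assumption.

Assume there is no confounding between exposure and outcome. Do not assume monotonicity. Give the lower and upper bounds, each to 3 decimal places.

p₁ = 0.26, p₀ = 0.048.
Under exogeneity alone the bounds on PN are max{0,(p₁−p₀)/p₁} ≤ PN ≤ min{1,(1−p₀)/p₁}.
  lower = (p₁ − p₀)/p₁ = 0.212 / 0.26 ≈ 0.8154
  upper = min{1, (1 − p₀)/p₁} = 0.952 / 0.26 ≈ 3.6615 → capped at 1

0.815 ≤ PN ≤ 1.000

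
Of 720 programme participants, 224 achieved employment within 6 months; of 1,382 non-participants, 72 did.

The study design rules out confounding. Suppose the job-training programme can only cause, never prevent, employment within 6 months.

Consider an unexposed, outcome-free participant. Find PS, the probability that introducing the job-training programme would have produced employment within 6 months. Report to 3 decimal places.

p₁ = P(outcome | exposed) = 224/720 = 0.31111
p₀ = P(outcome | unexposed) = 72/1382 = 0.052098
Under exogeneity and monotonicity, PS = (p₁ − p₀) / (1 − p₀).
PS = (0.31111 − 0.052098) / (1 − 0.052098) = 0.25901 / 0.9479 ≈ 0.2732

PS ≈ 0.273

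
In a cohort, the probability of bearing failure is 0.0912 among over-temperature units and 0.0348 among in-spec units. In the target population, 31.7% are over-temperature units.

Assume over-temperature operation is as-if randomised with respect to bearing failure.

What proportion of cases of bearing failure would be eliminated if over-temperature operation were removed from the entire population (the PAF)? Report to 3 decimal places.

Let p₁ = 0.0912, p₀ = 0.0348.
Overall risk P(Y=1) = π·p₁ + (1−π)·p₀ = 0.317×0.0912 + 0.683×0.0348 = 0.052679.
Under exogeneity, PAF = [P(Y=1) − p₀] / P(Y=1).
PAF = (0.052679 − 0.0348) / 0.052679 ≈ 0.3394

PAF ≈ 0.339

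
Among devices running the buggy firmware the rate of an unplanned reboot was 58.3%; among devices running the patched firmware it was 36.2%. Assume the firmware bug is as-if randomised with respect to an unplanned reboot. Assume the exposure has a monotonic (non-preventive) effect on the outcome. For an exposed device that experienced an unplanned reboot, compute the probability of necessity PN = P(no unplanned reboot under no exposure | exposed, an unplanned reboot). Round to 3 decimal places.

p₁ = 0.583, p₀ = 0.362.
Under exogeneity and monotonicity, PN = (p₁ − p₀) / p₁.
PN = (0.583 − 0.362) / 0.583 = 0.221 / 0.583 ≈ 0.3791

PN ≈ 0.379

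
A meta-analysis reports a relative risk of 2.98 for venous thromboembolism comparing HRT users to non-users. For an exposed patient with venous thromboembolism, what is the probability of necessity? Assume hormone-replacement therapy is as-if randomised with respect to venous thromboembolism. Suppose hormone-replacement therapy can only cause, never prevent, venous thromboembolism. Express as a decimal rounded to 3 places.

PN ≈ 0.664

Under exogeneity and monotonicity, PN = (RR − 1) / RR = 1 − 1/RR.
PN = (2.98 − 1) / 2.98 = 1.98 / 2.98 ≈ 0.6644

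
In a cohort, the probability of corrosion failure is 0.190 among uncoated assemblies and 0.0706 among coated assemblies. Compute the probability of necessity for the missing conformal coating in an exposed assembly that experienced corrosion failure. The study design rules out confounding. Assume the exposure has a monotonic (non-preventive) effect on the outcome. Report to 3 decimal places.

PN ≈ 0.628

Let p₁ = 0.19, p₀ = 0.0706.
Under exogeneity and monotonicity, PN = (p₁ − p₀) / p₁.
PN = (0.19 − 0.0706) / 0.19 = 0.1194 / 0.19 ≈ 0.6284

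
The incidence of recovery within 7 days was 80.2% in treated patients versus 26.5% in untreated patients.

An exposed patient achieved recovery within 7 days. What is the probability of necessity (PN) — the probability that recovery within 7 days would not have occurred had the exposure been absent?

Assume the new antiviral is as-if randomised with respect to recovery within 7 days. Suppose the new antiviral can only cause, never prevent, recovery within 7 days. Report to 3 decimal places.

p₁ = 0.802, p₀ = 0.265.
Under exogeneity and monotonicity, PN = (p₁ − p₀) / p₁.
PN = (0.802 − 0.265) / 0.802 = 0.537 / 0.802 ≈ 0.6696

PN ≈ 0.670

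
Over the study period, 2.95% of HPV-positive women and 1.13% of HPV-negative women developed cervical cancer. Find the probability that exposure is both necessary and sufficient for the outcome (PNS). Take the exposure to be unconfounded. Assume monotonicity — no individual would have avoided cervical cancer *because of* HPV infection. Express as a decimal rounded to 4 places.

p₁ = 0.0295, p₀ = 0.0113.
Under exogeneity and monotonicity, PNS = p₁ − p₀.
PNS = 0.0295 − 0.0113 = 0.0182

PNS ≈ 0.0182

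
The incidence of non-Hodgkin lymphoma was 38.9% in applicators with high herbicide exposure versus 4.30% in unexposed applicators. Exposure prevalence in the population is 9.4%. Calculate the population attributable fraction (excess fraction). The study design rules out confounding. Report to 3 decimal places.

PAF ≈ 0.431

p₁ = 0.389, p₀ = 0.043.
Overall risk P(Y=1) = π·p₁ + (1−π)·p₀ = 0.094×0.389 + 0.906×0.043 = 0.075524.
Under exogeneity, PAF = [P(Y=1) − p₀] / P(Y=1).
PAF = (0.075524 − 0.043) / 0.075524 ≈ 0.4306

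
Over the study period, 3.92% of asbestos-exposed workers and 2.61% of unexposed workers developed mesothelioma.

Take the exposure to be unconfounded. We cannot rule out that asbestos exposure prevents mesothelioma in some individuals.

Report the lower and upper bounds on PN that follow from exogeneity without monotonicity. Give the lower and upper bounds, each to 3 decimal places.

p₁ = 0.0392, p₀ = 0.0261.
Under exogeneity alone the bounds on PN are max{0,(p₁−p₀)/p₁} ≤ PN ≤ min{1,(1−p₀)/p₁}.
  lower = (p₁ − p₀)/p₁ = 0.0131 / 0.0392 ≈ 0.3342
  upper = min{1, (1 − p₀)/p₁} = 0.9739 / 0.0392 ≈ 24.8444 → capped at 1

0.334 ≤ PN ≤ 1.000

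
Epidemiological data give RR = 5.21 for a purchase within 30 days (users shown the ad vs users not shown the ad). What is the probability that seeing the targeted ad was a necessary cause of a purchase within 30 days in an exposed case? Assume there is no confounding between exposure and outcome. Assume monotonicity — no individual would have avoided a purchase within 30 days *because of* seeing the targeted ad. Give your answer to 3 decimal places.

Under exogeneity and monotonicity, PN = (RR − 1) / RR = 1 − 1/RR.
PN = (5.21 − 1) / 5.21 = 4.21 / 5.21 ≈ 0.8081

PN ≈ 0.808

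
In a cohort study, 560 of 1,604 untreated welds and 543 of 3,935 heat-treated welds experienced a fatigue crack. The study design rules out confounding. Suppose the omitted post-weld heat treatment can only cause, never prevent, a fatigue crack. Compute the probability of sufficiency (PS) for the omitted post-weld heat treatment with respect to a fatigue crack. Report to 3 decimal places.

PS ≈ 0.245

p₁ = P(outcome | exposed) = 560/1604 = 0.34913
p₀ = P(outcome | unexposed) = 543/3935 = 0.13799
Under exogeneity and monotonicity, PS = (p₁ − p₀) / (1 − p₀).
PS = (0.34913 − 0.13799) / (1 − 0.13799) = 0.21113 / 0.86201 ≈ 0.2449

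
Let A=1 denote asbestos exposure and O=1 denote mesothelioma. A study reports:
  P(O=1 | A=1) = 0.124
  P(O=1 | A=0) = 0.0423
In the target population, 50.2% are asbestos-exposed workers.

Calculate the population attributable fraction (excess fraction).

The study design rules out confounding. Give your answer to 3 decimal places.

Let p₁ = 0.124, p₀ = 0.0423.
Overall risk P(Y=1) = π·p₁ + (1−π)·p₀ = 0.502×0.124 + 0.498×0.0423 = 0.083313.
Under exogeneity, PAF = [P(Y=1) − p₀] / P(Y=1).
PAF = (0.083313 − 0.0423) / 0.083313 ≈ 0.4923

PAF ≈ 0.492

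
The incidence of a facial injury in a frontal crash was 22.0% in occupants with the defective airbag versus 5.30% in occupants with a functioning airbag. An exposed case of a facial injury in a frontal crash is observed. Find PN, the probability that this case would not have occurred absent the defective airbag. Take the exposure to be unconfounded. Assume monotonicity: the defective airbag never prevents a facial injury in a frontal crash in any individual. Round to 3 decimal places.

p₁ = 0.22, p₀ = 0.053.
Under exogeneity and monotonicity, PN = (p₁ − p₀) / p₁.
PN = (0.22 − 0.053) / 0.22 = 0.167 / 0.22 ≈ 0.7591

PN ≈ 0.759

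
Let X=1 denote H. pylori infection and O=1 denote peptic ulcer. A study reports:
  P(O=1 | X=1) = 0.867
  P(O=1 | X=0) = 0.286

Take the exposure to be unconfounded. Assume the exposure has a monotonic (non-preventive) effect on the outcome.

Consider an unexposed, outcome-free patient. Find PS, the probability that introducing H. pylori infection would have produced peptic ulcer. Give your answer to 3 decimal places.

Let p₁ = 0.867, p₀ = 0.286.
Under exogeneity and monotonicity, PS = (p₁ − p₀) / (1 − p₀).
PS = (0.867 − 0.286) / (1 − 0.286) = 0.581 / 0.714 ≈ 0.8137

PS ≈ 0.814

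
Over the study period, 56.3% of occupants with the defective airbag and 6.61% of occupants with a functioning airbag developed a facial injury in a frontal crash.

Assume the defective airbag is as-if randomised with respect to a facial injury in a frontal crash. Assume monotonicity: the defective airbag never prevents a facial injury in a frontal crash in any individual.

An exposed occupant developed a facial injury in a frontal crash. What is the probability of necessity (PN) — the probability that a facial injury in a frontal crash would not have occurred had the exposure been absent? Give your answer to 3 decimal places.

PN ≈ 0.883

p₁ = 0.563, p₀ = 0.0661.
Under exogeneity and monotonicity, PN = (p₁ − p₀) / p₁.
PN = (0.563 − 0.0661) / 0.563 = 0.4969 / 0.563 ≈ 0.8826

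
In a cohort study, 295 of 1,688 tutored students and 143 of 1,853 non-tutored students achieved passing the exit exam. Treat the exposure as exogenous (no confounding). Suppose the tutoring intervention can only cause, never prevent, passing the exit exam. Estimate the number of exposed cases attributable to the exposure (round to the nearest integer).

p₁ = P(outcome | exposed) = 295/1688 = 0.17476
p₀ = P(outcome | unexposed) = 143/1853 = 0.077172
PN = (p₁ − p₀)/p₁ = (0.17476 − 0.077172) / 0.17476 ≈ 0.55842.
Attributable cases ≈ PN × (exposed cases) = 0.55842 × 295 ≈ 164.73.

about 165 cases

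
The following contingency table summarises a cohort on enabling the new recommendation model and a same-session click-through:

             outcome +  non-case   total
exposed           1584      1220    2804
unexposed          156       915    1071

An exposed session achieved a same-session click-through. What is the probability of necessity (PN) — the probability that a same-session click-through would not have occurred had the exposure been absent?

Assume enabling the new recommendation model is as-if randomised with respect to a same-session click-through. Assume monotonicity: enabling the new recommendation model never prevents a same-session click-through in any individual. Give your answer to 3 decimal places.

p₁ = P(outcome | exposed) = 1584/2804 = 0.56491
p₀ = P(outcome | unexposed) = 156/1071 = 0.14566
Under exogeneity and monotonicity, PN = (p₁ − p₀) / p₁.
PN = (0.56491 − 0.14566) / 0.56491 = 0.41925 / 0.56491 ≈ 0.7422

PN ≈ 0.742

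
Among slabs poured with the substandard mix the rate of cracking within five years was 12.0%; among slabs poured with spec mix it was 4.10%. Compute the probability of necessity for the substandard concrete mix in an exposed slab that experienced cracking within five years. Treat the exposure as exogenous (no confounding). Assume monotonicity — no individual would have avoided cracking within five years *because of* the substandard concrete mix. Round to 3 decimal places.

p₁ = 0.12, p₀ = 0.041.
Under exogeneity and monotonicity, PN = (p₁ − p₀) / p₁.
PN = (0.12 − 0.041) / 0.12 = 0.079 / 0.12 ≈ 0.6583

PN ≈ 0.658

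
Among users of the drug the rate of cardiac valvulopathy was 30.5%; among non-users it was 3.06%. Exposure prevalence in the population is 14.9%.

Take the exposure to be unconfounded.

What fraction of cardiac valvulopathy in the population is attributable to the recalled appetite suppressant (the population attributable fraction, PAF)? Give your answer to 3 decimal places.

PAF ≈ 0.572

p₁ = 0.305, p₀ = 0.0306.
Overall risk P(Y=1) = π·p₁ + (1−π)·p₀ = 0.149×0.305 + 0.851×0.0306 = 0.071486.
Under exogeneity, PAF = [P(Y=1) − p₀] / P(Y=1).
PAF = (0.071486 − 0.0306) / 0.071486 ≈ 0.5719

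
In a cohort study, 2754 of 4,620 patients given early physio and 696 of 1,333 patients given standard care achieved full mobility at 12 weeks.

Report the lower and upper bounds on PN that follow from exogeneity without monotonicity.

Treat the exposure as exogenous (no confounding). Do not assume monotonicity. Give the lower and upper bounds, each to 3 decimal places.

p₁ = P(outcome | exposed) = 2754/4620 = 0.5961
p₀ = P(outcome | unexposed) = 696/1333 = 0.52213
Under exogeneity alone the bounds on PN are max{0,(p₁−p₀)/p₁} ≤ PN ≤ min{1,(1−p₀)/p₁}.
  lower = (p₁ − p₀)/p₁ = 0.073973 / 0.5961 ≈ 0.1241
  upper = min{1, (1 − p₀)/p₁} = 0.47787 / 0.5961 ≈ 0.8017

0.124 ≤ PN ≤ 0.802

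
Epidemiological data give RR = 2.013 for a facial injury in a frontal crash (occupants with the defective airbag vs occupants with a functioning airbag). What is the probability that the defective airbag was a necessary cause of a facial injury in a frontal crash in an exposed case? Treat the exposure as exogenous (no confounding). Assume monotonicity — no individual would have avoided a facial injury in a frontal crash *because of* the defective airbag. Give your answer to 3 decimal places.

PN ≈ 0.503

Under exogeneity and monotonicity, PN = (RR − 1) / RR = 1 − 1/RR.
PN = (2.013 − 1) / 2.013 = 1.013 / 2.013 ≈ 0.5032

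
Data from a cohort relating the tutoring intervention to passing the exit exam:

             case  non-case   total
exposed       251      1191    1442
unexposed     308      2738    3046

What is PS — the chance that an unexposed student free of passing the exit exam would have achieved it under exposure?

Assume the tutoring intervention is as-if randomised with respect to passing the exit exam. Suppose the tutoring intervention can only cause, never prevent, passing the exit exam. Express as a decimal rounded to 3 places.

PS ≈ 0.081

p₁ = P(outcome | exposed) = 251/1442 = 0.17406
p₀ = P(outcome | unexposed) = 308/3046 = 0.10112
Under exogeneity and monotonicity, PS = (p₁ − p₀) / (1 − p₀).
PS = (0.17406 − 0.10112) / (1 − 0.10112) = 0.072948 / 0.89888 ≈ 0.0812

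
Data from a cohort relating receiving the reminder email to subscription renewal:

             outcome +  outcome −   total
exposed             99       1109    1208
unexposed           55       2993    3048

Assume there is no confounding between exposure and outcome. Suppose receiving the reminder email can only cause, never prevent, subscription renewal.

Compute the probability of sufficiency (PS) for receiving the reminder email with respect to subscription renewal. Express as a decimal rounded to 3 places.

p₁ = P(outcome | exposed) = 99/1208 = 0.081954
p₀ = P(outcome | unexposed) = 55/3048 = 0.018045
Under exogeneity and monotonicity, PS = (p₁ − p₀) / (1 − p₀).
PS = (0.081954 − 0.018045) / (1 − 0.018045) = 0.063909 / 0.98196 ≈ 0.0651

PS ≈ 0.065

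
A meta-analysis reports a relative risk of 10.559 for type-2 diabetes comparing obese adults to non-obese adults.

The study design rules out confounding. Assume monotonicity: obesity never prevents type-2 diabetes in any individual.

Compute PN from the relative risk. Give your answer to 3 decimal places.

Under exogeneity and monotonicity, PN = (RR − 1) / RR = 1 − 1/RR.
PN = (10.559 − 1) / 10.559 = 9.559 / 10.559 ≈ 0.9053

PN ≈ 0.905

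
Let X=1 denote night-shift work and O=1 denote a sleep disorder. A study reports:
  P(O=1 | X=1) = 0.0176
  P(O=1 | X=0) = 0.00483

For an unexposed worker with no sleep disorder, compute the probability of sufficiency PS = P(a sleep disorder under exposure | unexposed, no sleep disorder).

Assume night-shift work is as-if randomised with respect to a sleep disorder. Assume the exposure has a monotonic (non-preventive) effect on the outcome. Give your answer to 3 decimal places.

Let p₁ = 0.0176, p₀ = 0.00483.
Under exogeneity and monotonicity, PS = (p₁ − p₀) / (1 − p₀).
PS = (0.0176 − 0.00483) / (1 − 0.00483) = 0.01277 / 0.99517 ≈ 0.0128

PS ≈ 0.013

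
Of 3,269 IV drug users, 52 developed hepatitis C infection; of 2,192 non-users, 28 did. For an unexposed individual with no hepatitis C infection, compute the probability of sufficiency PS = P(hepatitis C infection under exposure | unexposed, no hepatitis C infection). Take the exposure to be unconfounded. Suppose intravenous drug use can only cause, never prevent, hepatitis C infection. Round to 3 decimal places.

PS ≈ 0.003

p₁ = P(outcome | exposed) = 52/3269 = 0.015907
p₀ = P(outcome | unexposed) = 28/2192 = 0.012774
Under exogeneity and monotonicity, PS = (p₁ − p₀) / (1 − p₀).
PS = (0.015907 − 0.012774) / (1 − 0.012774) = 0.0031333 / 0.98723 ≈ 0.0032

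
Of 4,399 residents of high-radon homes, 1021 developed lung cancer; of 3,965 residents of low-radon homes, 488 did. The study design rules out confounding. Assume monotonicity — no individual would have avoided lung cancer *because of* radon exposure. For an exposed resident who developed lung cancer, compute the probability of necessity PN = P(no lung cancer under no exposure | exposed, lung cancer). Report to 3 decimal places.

PN ≈ 0.470

p₁ = P(outcome | exposed) = 1021/4399 = 0.2321
p₀ = P(outcome | unexposed) = 488/3965 = 0.12308
Under exogeneity and monotonicity, PN = (p₁ − p₀) / p₁.
PN = (0.2321 − 0.12308) / 0.2321 = 0.10902 / 0.2321 ≈ 0.4697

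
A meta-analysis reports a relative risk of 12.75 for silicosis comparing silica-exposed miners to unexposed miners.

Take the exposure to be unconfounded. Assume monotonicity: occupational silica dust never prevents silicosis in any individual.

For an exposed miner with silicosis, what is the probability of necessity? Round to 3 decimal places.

Under exogeneity and monotonicity, PN = (RR − 1) / RR = 1 − 1/RR.
PN = (12.75 − 1) / 12.75 = 11.75 / 12.75 ≈ 0.9216

PN ≈ 0.922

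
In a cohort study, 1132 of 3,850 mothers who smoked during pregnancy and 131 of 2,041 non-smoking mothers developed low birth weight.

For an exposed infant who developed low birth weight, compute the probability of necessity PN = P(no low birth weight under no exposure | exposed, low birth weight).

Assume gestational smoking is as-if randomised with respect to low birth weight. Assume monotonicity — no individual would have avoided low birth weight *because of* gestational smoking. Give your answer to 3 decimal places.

PN ≈ 0.782

p₁ = P(outcome | exposed) = 1132/3850 = 0.29403
p₀ = P(outcome | unexposed) = 131/2041 = 0.064184
Under exogeneity and monotonicity, PN = (p₁ − p₀) / p₁.
PN = (0.29403 − 0.064184) / 0.29403 = 0.22984 / 0.29403 ≈ 0.7817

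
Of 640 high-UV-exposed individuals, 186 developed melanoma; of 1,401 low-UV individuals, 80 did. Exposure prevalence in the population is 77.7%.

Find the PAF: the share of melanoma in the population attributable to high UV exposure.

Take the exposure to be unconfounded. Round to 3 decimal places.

p₁ = P(outcome | exposed) = 186/640 = 0.29063
p₀ = P(outcome | unexposed) = 80/1401 = 0.057102
Overall risk P(Y=1) = π·p₁ + (1−π)·p₀ = 0.777×0.29063 + 0.223×0.057102 = 0.23855.
Under exogeneity, PAF = [P(Y=1) − p₀] / P(Y=1).
PAF = (0.23855 − 0.057102) / 0.23855 ≈ 0.7606

PAF ≈ 0.761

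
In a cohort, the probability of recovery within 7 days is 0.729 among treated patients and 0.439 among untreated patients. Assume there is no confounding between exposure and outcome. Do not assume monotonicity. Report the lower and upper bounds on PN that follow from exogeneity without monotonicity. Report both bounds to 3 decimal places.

Let p₁ = 0.729, p₀ = 0.439.
Under exogeneity alone the bounds on PN are max{0,(p₁−p₀)/p₁} ≤ PN ≤ min{1,(1−p₀)/p₁}.
  lower = (p₁ − p₀)/p₁ = 0.29 / 0.729 ≈ 0.3978
  upper = min{1, (1 − p₀)/p₁} = 0.561 / 0.729 ≈ 0.7695

0.398 ≤ PN ≤ 0.770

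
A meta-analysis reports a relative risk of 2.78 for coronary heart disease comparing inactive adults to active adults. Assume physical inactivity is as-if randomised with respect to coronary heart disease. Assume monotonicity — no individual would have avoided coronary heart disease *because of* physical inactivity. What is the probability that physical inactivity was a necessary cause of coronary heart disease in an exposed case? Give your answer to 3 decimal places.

PN ≈ 0.640

Under exogeneity and monotonicity, PN = (RR − 1) / RR = 1 − 1/RR.
PN = (2.78 − 1) / 2.78 = 1.78 / 2.78 ≈ 0.6403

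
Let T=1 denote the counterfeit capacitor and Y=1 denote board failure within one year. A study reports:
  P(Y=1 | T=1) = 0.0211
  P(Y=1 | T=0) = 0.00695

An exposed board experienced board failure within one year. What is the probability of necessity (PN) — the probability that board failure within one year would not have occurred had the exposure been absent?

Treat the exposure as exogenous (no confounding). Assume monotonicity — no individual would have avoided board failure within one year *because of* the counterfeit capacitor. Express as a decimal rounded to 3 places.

PN ≈ 0.671

Let p₁ = 0.0211, p₀ = 0.00695.
Under exogeneity and monotonicity, PN = (p₁ − p₀) / p₁.
PN = (0.0211 − 0.00695) / 0.0211 = 0.01415 / 0.0211 ≈ 0.6706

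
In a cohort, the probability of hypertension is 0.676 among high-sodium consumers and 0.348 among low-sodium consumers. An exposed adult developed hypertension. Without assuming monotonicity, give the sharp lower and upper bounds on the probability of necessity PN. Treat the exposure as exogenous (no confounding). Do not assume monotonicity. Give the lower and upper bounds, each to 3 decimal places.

Let p₁ = 0.676, p₀ = 0.348.
Under exogeneity alone the bounds on PN are max{0,(p₁−p₀)/p₁} ≤ PN ≤ min{1,(1−p₀)/p₁}.
  lower = (p₁ − p₀)/p₁ = 0.328 / 0.676 ≈ 0.4852
  upper = min{1, (1 − p₀)/p₁} = 0.652 / 0.676 ≈ 0.9645

0.485 ≤ PN ≤ 0.964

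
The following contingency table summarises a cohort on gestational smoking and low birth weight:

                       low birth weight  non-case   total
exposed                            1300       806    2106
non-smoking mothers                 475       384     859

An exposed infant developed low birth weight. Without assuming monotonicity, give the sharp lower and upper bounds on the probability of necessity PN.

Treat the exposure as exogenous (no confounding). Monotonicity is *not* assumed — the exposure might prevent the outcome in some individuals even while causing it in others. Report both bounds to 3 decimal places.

p₁ = P(outcome | exposed) = 1300/2106 = 0.61728
p₀ = P(outcome | unexposed) = 475/859 = 0.55297
Under exogeneity alone the bounds on PN are max{0,(p₁−p₀)/p₁} ≤ PN ≤ min{1,(1−p₀)/p₁}.
  lower = (p₁ − p₀)/p₁ = 0.064315 / 0.61728 ≈ 0.1042
  upper = min{1, (1 − p₀)/p₁} = 0.44703 / 0.61728 ≈ 0.7242

0.104 ≤ PN ≤ 0.724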